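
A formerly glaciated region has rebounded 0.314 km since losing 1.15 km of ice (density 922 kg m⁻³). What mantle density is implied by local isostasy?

ρ_m = ρ_ice t / u = 922 × 1.15 km/0.314 km = 3380 kg m⁻³.

3380 kg m⁻³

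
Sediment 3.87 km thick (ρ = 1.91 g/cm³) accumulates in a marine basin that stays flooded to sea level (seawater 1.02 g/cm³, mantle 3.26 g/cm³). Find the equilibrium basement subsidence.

1.54 km

Submarine loading: the sediment displaces seawater, and the subsidence is in turn flooded, so s (ρ_m − ρ_w) = t (ρ_sed − ρ_w).
s = 3.87 km × (1.91 − 1.02) / (3.26 − 1.02) = 1.54 km.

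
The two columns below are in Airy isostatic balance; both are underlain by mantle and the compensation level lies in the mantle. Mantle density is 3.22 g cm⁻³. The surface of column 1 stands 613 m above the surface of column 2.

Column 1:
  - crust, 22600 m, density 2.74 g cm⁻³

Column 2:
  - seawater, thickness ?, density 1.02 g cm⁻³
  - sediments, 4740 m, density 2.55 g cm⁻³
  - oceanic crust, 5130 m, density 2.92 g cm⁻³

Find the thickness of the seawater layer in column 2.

1890 m

Take the compensation level at the base of the deeper column (depth z_c below the surface of column 1) and equate Σ ρ_i t_i down to z_c; mantle fills any gap and the z_c terms cancel.
Column 1: 22600×2.74 + (z_c − 22600)×3.22
Column 2: 613×0 + x×1.02 + 4740×2.55 + 5130×2.92 + (z_c − 613 − 9870 − x)×3.22
The z_c×3.22 term appears on both sides and cancels. Collect the known terms of each column as K = Σ(ρt)_known − 3.22 × (depth of known layers): K_1 = 61924 − 3.22×22600 = −10848; K_2 = 27066.6 − 3.22×(613 + 9870) = −6688.66.
Balance: K_1 = K_2 − x×(3.22 − 1.02), so x = (K_2 − K_1)/(3.22 − 1.02) = 4159.34/2.2 = 1890 m.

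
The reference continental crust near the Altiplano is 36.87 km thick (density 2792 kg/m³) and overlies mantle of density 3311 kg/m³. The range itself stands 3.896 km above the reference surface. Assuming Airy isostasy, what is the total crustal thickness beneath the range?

Root depth r = h ρ_c / (ρ_m − ρ_c) = 3.896 km × 2792 / 519 = 20.96 km.
Total thickness = T + h + r = 36.87 km + 3.896 km + 20.96 km = 61.7 km.

61.7 km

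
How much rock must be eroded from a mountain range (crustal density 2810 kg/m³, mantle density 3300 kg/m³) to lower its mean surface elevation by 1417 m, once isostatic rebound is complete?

9540 m

Net drop Δ = e − u = e − e ρ_c/ρ_m = e (ρ_m − ρ_c)/ρ_m.
e = Δ ρ_m/(ρ_m − ρ_c) = 1417 m × 3300/490 = 9540 m.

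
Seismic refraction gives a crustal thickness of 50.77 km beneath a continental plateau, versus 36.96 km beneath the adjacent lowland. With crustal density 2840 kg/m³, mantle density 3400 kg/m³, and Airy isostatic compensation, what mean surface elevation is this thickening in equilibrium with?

2.27 km

Excess crust Δ = 50.77 km − 36.96 km = 13.81 km, split between elevation h and root r with h + r = Δ.
Airy balance ρ_c h = (ρ_m − ρ_c) r gives r = h ρ_c/(ρ_m − ρ_c), so h (1 + ρ_c/(ρ_m − ρ_c)) = Δ, i.e. h = Δ (ρ_m − ρ_c)/ρ_m.
h = 13.81 km × 560/3400 = 2.27 km.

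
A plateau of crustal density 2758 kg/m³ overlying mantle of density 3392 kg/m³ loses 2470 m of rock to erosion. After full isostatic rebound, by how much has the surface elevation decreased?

Rebound u = e ρ_c/ρ_m = 2470 m × 2758/3392 = 2008 m.
Net surface drop = e − u = 2470 m − 2008 m = e (ρ_m − ρ_c)/ρ_m = 462 m.

462 m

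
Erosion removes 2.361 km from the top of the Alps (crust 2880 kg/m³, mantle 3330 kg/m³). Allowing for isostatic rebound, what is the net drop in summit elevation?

Rebound u = e ρ_c/ρ_m = 2.361 km × 2880/3330 = 2.042 km.
Net surface drop = e − u = 2.361 km − 2.042 km = e (ρ_m − ρ_c)/ρ_m = 0.319 km.

0.319 km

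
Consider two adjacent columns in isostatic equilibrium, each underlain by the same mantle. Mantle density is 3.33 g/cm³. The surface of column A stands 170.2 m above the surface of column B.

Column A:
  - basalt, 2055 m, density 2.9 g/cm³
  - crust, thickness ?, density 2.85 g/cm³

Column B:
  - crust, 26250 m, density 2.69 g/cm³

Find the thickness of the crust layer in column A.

Take the compensation level at the base of the deeper column (depth z_c below the surface of column A) and equate Σ ρ_i t_i down to z_c; mantle fills any gap and the z_c terms cancel.
Column A: 2055×2.9 + x×2.85 + (z_c − 2055 − x)×3.33
Column B: 170.2×0 + 26250×2.69 + (z_c − 170.2 − 26250)×3.33
The z_c×3.33 term appears on both sides and cancels. Collect the known terms of each column as K = Σ(ρt)_known − 3.33 × (depth of known layers): K_A = 5959.5 − 3.33×2055 = −883.65; K_B = 70612.5 − 3.33×(170.2 + 26250) = −17366.766.
Balance: K_A − x×(3.33 − 2.85) = K_B, so x = (K_A − K_B)/(3.33 − 2.85) = 16483.1/0.48 = 34300 m.

34300 m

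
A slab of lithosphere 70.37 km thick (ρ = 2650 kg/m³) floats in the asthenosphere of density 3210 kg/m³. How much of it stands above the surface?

12.3 km

Floating equilibrium: submerged depth d = t ρ_obj/ρ_fluid = 70.37 km × 2650/3210 = 58.09 km.
Freeboard = t − d = 70.37 km − 58.09 km = 12.3 km.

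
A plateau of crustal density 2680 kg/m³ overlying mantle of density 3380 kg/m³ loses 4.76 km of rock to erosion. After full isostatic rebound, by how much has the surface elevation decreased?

Rebound u = e ρ_c/ρ_m = 4.76 km × 2680/3380 = 3.774 km.
Net surface drop = e − u = 4.76 km − 3.774 km = e (ρ_m − ρ_c)/ρ_m = 0.986 km.

0.986 km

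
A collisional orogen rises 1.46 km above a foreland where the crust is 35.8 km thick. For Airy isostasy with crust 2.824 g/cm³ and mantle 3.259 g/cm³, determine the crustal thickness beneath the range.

46.7 km

Root depth r = h ρ_c / (ρ_m − ρ_c) = 1.46 km × 2.824 / 0.435 = 9.478 km.
Total thickness = T + h + r = 35.8 km + 1.46 km + 9.478 km = 46.7 km.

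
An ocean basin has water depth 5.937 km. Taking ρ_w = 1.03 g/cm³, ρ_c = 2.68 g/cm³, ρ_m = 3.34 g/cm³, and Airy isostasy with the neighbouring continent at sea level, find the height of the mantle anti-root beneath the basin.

14.8 km

For local isostatic compensation: replacing crust with seawater at the top is compensated by replacing crust with mantle at the base: d (ρ_c − ρ_w) = a (ρ_m − ρ_c).
a = d (ρ_c − ρ_w)/(ρ_m − ρ_c) = 5.937 km × 1.65/0.66 = 14.8 km.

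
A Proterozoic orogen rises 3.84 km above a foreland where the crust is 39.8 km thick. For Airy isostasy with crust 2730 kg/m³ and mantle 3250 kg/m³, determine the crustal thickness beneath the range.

Root depth r = h ρ_c / (ρ_m − ρ_c) = 3.84 km × 2730 / 520 = 20.16 km.
Total thickness = T + h + r = 39.8 km + 3.84 km + 20.16 km = 63.8 km.

63.8 km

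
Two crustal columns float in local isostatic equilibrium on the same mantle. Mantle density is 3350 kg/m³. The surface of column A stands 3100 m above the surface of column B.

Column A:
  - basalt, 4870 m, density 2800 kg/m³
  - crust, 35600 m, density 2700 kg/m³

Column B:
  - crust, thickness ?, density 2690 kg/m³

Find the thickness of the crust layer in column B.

23400 m

Take the compensation level at the base of the deeper column (depth z_c below the surface of column A) and equate Σ ρ_i t_i down to z_c; mantle fills any gap and the z_c terms cancel.
Column A: 4870×2800 + 35600×2700 + (z_c − 40470)×3350
Column B: 3100×0 + x×2690 + (z_c − 3100 − 0 − x)×3350
The z_c×3350 term appears on both sides and cancels. Collect the known terms of each column as K = Σ(ρt)_known − 3350 × (depth of known layers): K_A = 109756000 − 3350×40470 = −25818500; K_B = 0 − 3350×(3100 + 0) = −10385000.
Balance: K_A = K_B − x×(3350 − 2690), so x = (K_B − K_A)/(3350 − 2690) = 15433500/660 = 23400 m.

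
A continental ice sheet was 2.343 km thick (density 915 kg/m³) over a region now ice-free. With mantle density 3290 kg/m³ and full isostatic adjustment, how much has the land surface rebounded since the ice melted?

0.652 km

Removing the load lets mantle flow back in; uplift u satisfies ρ_ice t = ρ_m u.
u = t ρ_ice/ρ_m = 2.343 km × 915/3290 = 0.652 km.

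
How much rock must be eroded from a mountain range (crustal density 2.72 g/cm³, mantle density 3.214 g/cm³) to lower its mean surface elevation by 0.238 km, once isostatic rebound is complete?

Net drop Δ = e − u = e − e ρ_c/ρ_m = e (ρ_m − ρ_c)/ρ_m.
e = Δ ρ_m/(ρ_m − ρ_c) = 0.238 km × 3.214/0.494 = 1.55 km.

1.55 km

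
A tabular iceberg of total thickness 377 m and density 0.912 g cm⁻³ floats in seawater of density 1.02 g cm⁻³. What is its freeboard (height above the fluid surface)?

Floating equilibrium: submerged depth d = t ρ_obj/ρ_fluid = 377 m × 0.912/1.02 = 337.1 m.
Freeboard = t − d = 377 m − 337.1 m = 39.9 m.

39.9 m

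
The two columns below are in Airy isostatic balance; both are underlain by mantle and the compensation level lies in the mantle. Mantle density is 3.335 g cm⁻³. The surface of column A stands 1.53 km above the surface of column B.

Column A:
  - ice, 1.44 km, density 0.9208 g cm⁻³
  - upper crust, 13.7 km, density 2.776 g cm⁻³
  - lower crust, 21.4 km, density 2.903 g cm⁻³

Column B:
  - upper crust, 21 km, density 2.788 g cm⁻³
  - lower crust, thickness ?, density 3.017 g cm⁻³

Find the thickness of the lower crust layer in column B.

Take the compensation level at the base of the deeper column (depth z_c below the surface of column A) and equate Σ ρ_i t_i down to z_c; mantle fills any gap and the z_c terms cancel.
Column A: 1.44×0.9208 + 13.7×2.776 + 21.4×2.903 + (z_c − 36.54)×3.335
Column B: 1.53×0 + 21×2.788 + x×3.017 + (z_c − 1.53 − 21 − x)×3.335
The z_c×3.335 term appears on both sides and cancels. Collect the known terms of each column as K = Σ(ρt)_known − 3.335 × (depth of known layers): K_A = 101.481352 − 3.335×36.54 = −20.379548; K_B = 58.548 − 3.335×(1.53 + 21) = −16.58955.
Balance: K_A = K_B − x×(3.335 − 3.017), so x = (K_B − K_A)/(3.335 − 3.017) = 3.79/0.318 = 11.9 km.

11.9 km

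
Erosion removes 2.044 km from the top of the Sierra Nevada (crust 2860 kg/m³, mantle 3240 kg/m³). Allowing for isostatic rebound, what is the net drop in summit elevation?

Rebound u = e ρ_c/ρ_m = 2.044 km × 2860/3240 = 1.804 km.
Net surface drop = e − u = 2.044 km − 1.804 km = e (ρ_m − ρ_c)/ρ_m = 0.24 km.

0.24 km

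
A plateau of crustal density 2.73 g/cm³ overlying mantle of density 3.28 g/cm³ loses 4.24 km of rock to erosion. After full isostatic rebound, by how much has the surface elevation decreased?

0.711 km

Rebound u = e ρ_c/ρ_m = 4.24 km × 2.73/3.28 = 3.529 km.
Net surface drop = e − u = 4.24 km − 3.529 km = e (ρ_m − ρ_c)/ρ_m = 0.711 km.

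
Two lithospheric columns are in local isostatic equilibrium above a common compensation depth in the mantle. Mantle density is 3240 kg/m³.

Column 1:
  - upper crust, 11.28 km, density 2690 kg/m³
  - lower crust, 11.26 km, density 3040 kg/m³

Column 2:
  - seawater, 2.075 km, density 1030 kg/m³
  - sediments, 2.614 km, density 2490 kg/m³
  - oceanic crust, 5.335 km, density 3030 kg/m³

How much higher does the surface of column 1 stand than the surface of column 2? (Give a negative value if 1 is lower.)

For any compensation level in the mantle, the mantle terms cancel and isostasy reduces to e = (Σt_1 − Σt_2) − (Σ(ρt)_1 − Σ(ρt)_2) / ρ_m.
Σt_1 = 22.54 km; Σt_2 = 10.024 km; Σ(ρt)_1 = 64573.6; Σ(ρt)_2 = 24811.16 (in km·kg/m³).
e = (22.54 − 10.024) − (64573.6 − 24811.16) / 3240 = 0.244 km.

0.244 km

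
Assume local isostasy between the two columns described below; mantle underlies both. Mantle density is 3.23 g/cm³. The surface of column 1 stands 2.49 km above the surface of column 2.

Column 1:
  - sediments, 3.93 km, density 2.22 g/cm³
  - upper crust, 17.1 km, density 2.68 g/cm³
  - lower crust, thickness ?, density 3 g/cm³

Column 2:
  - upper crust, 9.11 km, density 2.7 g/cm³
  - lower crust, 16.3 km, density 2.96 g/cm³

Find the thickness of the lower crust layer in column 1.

16.9 km

Take the compensation level at the base of the deeper column (depth z_c below the surface of column 1) and equate Σ ρ_i t_i down to z_c; mantle fills any gap and the z_c terms cancel.
Column 1: 3.93×2.22 + 17.1×2.68 + x×3 + (z_c − 21.03 − x)×3.23
Column 2: 2.49×0 + 9.11×2.7 + 16.3×2.96 + (z_c − 2.49 − 25.41)×3.23
The z_c×3.23 term appears on both sides and cancels. Collect the known terms of each column as K = Σ(ρt)_known − 3.23 × (depth of known layers): K_1 = 54.5526 − 3.23×21.03 = −13.3743; K_2 = 72.845 − 3.23×(2.49 + 25.41) = −17.272.
Balance: K_1 − x×(3.23 − 3) = K_2, so x = (K_1 − K_2)/(3.23 − 3) = 3.8977/0.23 = 16.9 km.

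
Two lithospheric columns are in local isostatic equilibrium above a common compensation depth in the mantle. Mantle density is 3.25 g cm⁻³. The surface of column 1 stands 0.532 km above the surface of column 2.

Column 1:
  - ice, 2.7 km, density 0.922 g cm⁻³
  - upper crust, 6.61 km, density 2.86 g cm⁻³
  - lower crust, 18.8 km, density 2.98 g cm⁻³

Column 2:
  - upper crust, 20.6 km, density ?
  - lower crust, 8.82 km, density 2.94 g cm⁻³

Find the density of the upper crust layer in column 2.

2.79 g cm⁻³

Take the compensation level at the base of the deeper column (depth z_c below the surface of column 1) and equate Σ ρ_i t_i down to z_c; mantle fills any gap and the z_c terms cancel.
Column 1: 2.7×0.922 + 6.61×2.86 + 18.8×2.98 + (z_c − 28.11)×3.25
Column 2: 0.532×0 + 20.6×ρ + 8.82×2.94 + (z_c − 0.532 − 29.42)×3.25
The z_c×3.25 term appears on both sides and cancels. Collect the known terms of each column as K = Σ(ρt)_known − 3.25 × (depth of known layers): K_1 = 77.418 − 3.25×28.11 = −13.9395; K_2 = 25.9308 − 3.25×(0.532 + 29.42) = −71.4132.
Balance: K_1 = K_2 + 20.6×ρ, so ρ = (K_1 − K_2)/20.6 = 57.4737/20.6 = 2.79 g cm⁻³.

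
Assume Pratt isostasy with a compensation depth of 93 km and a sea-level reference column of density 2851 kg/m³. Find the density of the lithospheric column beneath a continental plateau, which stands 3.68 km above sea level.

2740 kg/m³

Pratt balance: ρ_ref D = ρ (D + h).
ρ = ρ_ref D/(D + h) = 2851 × 93 km/(93 km + 3.68 km) = 2740 kg/m³.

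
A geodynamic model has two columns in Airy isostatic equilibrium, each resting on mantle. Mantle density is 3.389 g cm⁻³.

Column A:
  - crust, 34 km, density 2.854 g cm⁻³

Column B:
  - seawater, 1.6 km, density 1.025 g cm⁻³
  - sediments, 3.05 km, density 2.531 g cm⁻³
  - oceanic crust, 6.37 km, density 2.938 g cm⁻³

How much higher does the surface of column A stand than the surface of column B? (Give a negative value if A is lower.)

For any compensation level in the mantle, the mantle terms cancel and isostasy reduces to e = (Σt_A − Σt_B) − (Σ(ρt)_A − Σ(ρt)_B) / ρ_m.
Σt_A = 34 km; Σt_B = 11.02 km; Σ(ρt)_A = 97.036; Σ(ρt)_B = 28.07461 (in km·g cm⁻³).
e = (34 − 11.02) − (97.036 − 28.07461) / 3.389 = 2.63 km.

2.63 km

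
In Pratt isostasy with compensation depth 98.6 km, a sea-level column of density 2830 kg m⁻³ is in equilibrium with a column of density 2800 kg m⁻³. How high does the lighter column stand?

1.06 km

ρ_ref D = ρ (D + h) → h = D (ρ_ref − ρ)/ρ.
h = 98.6 km × (2830 − 2800)/2800 = 1.06 km.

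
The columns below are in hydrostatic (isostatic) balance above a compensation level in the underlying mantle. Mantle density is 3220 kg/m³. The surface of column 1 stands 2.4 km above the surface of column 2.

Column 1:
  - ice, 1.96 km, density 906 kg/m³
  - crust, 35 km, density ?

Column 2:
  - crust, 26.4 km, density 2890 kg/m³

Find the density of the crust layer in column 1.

Take the compensation level at the base of the deeper column (depth z_c below the surface of column 1) and equate Σ ρ_i t_i down to z_c; mantle fills any gap and the z_c terms cancel.
Column 1: 1.96×906 + 35×ρ + (z_c − 36.96)×3220
Column 2: 2.4×0 + 26.4×2890 + (z_c − 2.4 − 26.4)×3220
The z_c×3220 term appears on both sides and cancels. Collect the known terms of each column as K = Σ(ρt)_known − 3220 × (depth of known layers): K_1 = 1775.76 − 3220×36.96 = −117235.44; K_2 = 76296 − 3220×(2.4 + 26.4) = −16440.
Balance: K_1 + 35×ρ = K_2, so ρ = (K_2 − K_1)/35 = 100795/35 = 2880 kg/m³.

2880 kg/m³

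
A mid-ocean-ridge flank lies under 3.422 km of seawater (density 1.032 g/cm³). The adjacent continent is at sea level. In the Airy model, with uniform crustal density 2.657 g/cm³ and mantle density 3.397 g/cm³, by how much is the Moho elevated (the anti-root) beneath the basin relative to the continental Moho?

7.51 km

For local isostatic compensation: replacing crust with seawater at the top is compensated by replacing crust with mantle at the base: d (ρ_c − ρ_w) = a (ρ_m − ρ_c).
a = d (ρ_c − ρ_w)/(ρ_m − ρ_c) = 3.422 km × 1.625/0.74 = 7.51 km.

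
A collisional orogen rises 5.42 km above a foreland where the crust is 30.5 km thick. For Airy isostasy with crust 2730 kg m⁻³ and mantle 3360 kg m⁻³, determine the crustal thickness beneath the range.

59.4 km

Root depth r = h ρ_c / (ρ_m − ρ_c) = 5.42 km × 2730 / 630 = 23.49 km.
Total thickness = T + h + r = 30.5 km + 5.42 km + 23.49 km = 59.4 km.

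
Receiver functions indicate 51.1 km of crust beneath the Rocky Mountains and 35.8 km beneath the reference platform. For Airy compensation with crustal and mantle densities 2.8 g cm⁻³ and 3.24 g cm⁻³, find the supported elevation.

Excess crust Δ = 51.1 km − 35.8 km = 15.3 km, split between elevation h and root r with h + r = Δ.
Airy balance ρ_c h = (ρ_m − ρ_c) r gives r = h ρ_c/(ρ_m − ρ_c), so h (1 + ρ_c/(ρ_m − ρ_c)) = Δ, i.e. h = Δ (ρ_m − ρ_c)/ρ_m.
h = 15.3 km × 0.44/3.24 = 2.08 km.

2.08 km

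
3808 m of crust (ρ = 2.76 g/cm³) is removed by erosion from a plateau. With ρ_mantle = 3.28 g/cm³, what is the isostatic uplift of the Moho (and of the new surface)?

Unloading: uplift u = e ρ_c/ρ_m = 3808 m × 2.76/3.28 = 3200 m.

3200 m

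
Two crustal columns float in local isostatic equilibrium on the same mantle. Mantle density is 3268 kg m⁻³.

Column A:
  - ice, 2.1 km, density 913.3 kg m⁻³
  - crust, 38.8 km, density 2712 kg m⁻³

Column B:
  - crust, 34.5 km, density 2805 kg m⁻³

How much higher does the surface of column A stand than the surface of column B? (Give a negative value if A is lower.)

3.23 km

For any compensation level in the mantle, the mantle terms cancel and isostasy reduces to e = (Σt_A − Σt_B) − (Σ(ρt)_A − Σ(ρt)_B) / ρ_m.
Σt_A = 40.9 km; Σt_B = 34.5 km; Σ(ρt)_A = 107143.53; Σ(ρt)_B = 96772.5 (in km·kg m⁻³).
e = (40.9 − 34.5) − (107143.53 − 96772.5) / 3268 = 3.23 km.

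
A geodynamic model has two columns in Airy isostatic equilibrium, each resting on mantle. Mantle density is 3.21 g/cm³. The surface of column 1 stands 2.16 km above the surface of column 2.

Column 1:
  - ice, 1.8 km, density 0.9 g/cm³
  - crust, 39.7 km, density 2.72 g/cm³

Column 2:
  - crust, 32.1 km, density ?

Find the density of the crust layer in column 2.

2.69 g/cm³

Take the compensation level at the base of the deeper column (depth z_c below the surface of column 1) and equate Σ ρ_i t_i down to z_c; mantle fills any gap and the z_c terms cancel.
Column 1: 1.8×0.9 + 39.7×2.72 + (z_c − 41.5)×3.21
Column 2: 2.16×0 + 32.1×ρ + (z_c − 2.16 − 32.1)×3.21
The z_c×3.21 term appears on both sides and cancels. Collect the known terms of each column as K = Σ(ρt)_known − 3.21 × (depth of known layers): K_1 = 109.604 − 3.21×41.5 = −23.611; K_2 = 0 − 3.21×(2.16 + 32.1) = −109.9746.
Balance: K_1 = K_2 + 32.1×ρ, so ρ = (K_1 − K_2)/32.1 = 86.3636/32.1 = 2.69 g/cm³.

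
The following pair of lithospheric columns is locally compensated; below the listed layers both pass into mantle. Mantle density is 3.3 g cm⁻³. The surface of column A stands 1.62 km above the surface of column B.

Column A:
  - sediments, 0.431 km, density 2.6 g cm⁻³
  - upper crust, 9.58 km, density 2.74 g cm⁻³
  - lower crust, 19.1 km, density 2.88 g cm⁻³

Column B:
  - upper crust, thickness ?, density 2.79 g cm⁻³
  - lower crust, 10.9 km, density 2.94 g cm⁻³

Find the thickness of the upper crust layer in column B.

Take the compensation level at the base of the deeper column (depth z_c below the surface of column A) and equate Σ ρ_i t_i down to z_c; mantle fills any gap and the z_c terms cancel.
Column A: 0.431×2.6 + 9.58×2.74 + 19.1×2.88 + (z_c − 29.111)×3.3
Column B: 1.62×0 + x×2.79 + 10.9×2.94 + (z_c − 1.62 − 10.9 − x)×3.3
The z_c×3.3 term appears on both sides and cancels. Collect the known terms of each column as K = Σ(ρt)_known − 3.3 × (depth of known layers): K_A = 82.3778 − 3.3×29.111 = −13.6885; K_B = 32.046 − 3.3×(1.62 + 10.9) = −9.27.
Balance: K_A = K_B − x×(3.3 − 2.79), so x = (K_B − K_A)/(3.3 − 2.79) = 4.4185/0.51 = 8.66 km.

8.66 km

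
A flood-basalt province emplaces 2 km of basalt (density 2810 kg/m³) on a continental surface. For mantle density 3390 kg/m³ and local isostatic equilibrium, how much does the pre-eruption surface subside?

Subaerial loading: s = t ρ_load / ρ_m.
s = 2 km × 2810/3390 = 1.66 km.

1.66 km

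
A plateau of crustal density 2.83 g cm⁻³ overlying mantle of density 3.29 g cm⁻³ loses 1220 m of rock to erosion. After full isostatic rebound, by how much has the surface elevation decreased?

171 m

Rebound u = e ρ_c/ρ_m = 1220 m × 2.83/3.29 = 1049 m.
Net surface drop = e − u = 1220 m − 1049 m = e (ρ_m − ρ_c)/ρ_m = 171 m.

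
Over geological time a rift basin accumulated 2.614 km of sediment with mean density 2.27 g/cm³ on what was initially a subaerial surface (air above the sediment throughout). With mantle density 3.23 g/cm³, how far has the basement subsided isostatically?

1.84 km

Subaerial load: s = t ρ_sed / ρ_m = 2.614 km × 2.27/3.23 = 1.84 km.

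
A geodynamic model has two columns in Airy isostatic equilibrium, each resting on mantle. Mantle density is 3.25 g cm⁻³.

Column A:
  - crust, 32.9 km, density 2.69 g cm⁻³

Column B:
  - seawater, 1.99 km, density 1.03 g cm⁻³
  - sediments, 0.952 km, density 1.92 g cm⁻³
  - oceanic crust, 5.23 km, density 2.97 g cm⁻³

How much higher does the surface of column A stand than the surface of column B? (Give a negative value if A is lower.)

For any compensation level in the mantle, the mantle terms cancel and isostasy reduces to e = (Σt_A − Σt_B) − (Σ(ρt)_A − Σ(ρt)_B) / ρ_m.
Σt_A = 32.9 km; Σt_B = 8.172 km; Σ(ρt)_A = 88.501; Σ(ρt)_B = 19.41064 (in km·g cm⁻³).
e = (32.9 − 8.172) − (88.501 − 19.41064) / 3.25 = 3.47 km.

3.47 km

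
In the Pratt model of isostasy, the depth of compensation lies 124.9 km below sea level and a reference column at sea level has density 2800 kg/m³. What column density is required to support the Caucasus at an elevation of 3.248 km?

2730 kg/m³

Pratt balance: ρ_ref D = ρ (D + h).
ρ = ρ_ref D/(D + h) = 2800 × 124.9 km/(124.9 km + 3.248 km) = 2730 kg/m³.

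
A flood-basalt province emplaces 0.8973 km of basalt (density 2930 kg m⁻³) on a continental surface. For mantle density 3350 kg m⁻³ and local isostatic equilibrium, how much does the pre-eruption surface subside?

Subaerial loading: s = t ρ_load / ρ_m.
s = 0.8973 km × 2930/3350 = 0.785 km.

0.785 km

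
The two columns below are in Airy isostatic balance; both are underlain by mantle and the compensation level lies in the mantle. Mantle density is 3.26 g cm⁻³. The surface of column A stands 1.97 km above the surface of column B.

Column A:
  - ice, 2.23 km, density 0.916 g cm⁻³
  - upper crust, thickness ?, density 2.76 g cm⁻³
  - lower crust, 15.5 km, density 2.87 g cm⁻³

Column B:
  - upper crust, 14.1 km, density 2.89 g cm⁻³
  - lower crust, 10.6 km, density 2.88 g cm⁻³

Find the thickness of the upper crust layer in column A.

Take the compensation level at the base of the deeper column (depth z_c below the surface of column A) and equate Σ ρ_i t_i down to z_c; mantle fills any gap and the z_c terms cancel.
Column A: 2.23×0.916 + x×2.76 + 15.5×2.87 + (z_c − 17.73 − x)×3.26
Column B: 1.97×0 + 14.1×2.89 + 10.6×2.88 + (z_c − 1.97 − 24.7)×3.26
The z_c×3.26 term appears on both sides and cancels. Collect the known terms of each column as K = Σ(ρt)_known − 3.26 × (depth of known layers): K_A = 46.52768 − 3.26×17.73 = −11.27212; K_B = 71.277 − 3.26×(1.97 + 24.7) = −15.6672.
Balance: K_A − x×(3.26 − 2.76) = K_B, so x = (K_A − K_B)/(3.26 − 2.76) = 4.39508/0.5 = 8.79 km.

8.79 km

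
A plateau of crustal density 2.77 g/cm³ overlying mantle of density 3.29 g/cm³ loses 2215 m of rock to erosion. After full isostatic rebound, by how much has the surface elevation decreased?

Rebound u = e ρ_c/ρ_m = 2215 m × 2.77/3.29 = 1865 m.
Net surface drop = e − u = 2215 m − 1865 m = e (ρ_m − ρ_c)/ρ_m = 350 m.

350 m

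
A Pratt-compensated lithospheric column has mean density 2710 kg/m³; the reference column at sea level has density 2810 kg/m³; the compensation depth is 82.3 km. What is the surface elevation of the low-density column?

ρ_ref D = ρ (D + h) → h = D (ρ_ref − ρ)/ρ.
h = 82.3 km × (2810 − 2710)/2710 = 3.04 km.

3.04 km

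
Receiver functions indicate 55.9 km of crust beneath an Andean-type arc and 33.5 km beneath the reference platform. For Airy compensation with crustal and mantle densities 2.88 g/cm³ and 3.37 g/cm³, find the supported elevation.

Excess crust Δ = 55.9 km − 33.5 km = 22.4 km, split between elevation h and root r with h + r = Δ.
Airy balance ρ_c h = (ρ_m − ρ_c) r gives r = h ρ_c/(ρ_m − ρ_c), so h (1 + ρ_c/(ρ_m − ρ_c)) = Δ, i.e. h = Δ (ρ_m − ρ_c)/ρ_m.
h = 22.4 km × 0.49/3.37 = 3.26 km.

3.26 km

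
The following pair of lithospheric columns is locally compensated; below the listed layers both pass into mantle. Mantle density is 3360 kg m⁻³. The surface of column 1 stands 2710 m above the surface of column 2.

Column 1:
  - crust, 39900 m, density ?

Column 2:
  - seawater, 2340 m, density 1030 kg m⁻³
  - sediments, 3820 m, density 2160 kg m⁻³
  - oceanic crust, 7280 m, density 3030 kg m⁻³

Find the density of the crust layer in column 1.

Take the compensation level at the base of the deeper column (depth z_c below the surface of column 1) and equate Σ ρ_i t_i down to z_c; mantle fills any gap and the z_c terms cancel.
Column 1: 39900×ρ + (z_c − 39900)×3360
Column 2: 2710×0 + 2340×1030 + 3820×2160 + 7280×3030 + (z_c − 2710 − 13440)×3360
The z_c×3360 term appears on both sides and cancels. Collect the known terms of each column as K = Σ(ρt)_known − 3360 × (depth of known layers): K_1 = 0 − 3360×39900 = −134064000; K_2 = 32719800 − 3360×(2710 + 13440) = −21544200.
Balance: K_1 + 39900×ρ = K_2, so ρ = (K_2 − K_1)/39900 = 112520000/39900 = 2820 kg m⁻³.

2820 kg m⁻³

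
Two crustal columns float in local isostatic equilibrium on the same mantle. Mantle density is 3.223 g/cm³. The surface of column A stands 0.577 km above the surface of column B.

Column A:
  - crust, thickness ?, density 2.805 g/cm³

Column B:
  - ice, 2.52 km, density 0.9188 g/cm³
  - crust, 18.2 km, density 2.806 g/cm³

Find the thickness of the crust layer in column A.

36.5 km

Take the compensation level at the base of the deeper column (depth z_c below the surface of column A) and equate Σ ρ_i t_i down to z_c; mantle fills any gap and the z_c terms cancel.
Column A: x×2.805 + (z_c − 0 − x)×3.223
Column B: 0.577×0 + 2.52×0.9188 + 18.2×2.806 + (z_c − 0.577 − 20.72)×3.223
The z_c×3.223 term appears on both sides and cancels. Collect the known terms of each column as K = Σ(ρt)_known − 3.223 × (depth of known layers): K_A = 0 − 3.223×0 = 0; K_B = 53.384576 − 3.223×(0.577 + 20.72) = −15.255655.
Balance: K_A − x×(3.223 − 2.805) = K_B, so x = (K_A − K_B)/(3.223 − 2.805) = 15.2557/0.418 = 36.5 km.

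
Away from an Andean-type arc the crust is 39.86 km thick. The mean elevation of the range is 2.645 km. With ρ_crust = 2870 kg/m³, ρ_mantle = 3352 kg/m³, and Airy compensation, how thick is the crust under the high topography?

58.3 km

Root depth r = h ρ_c / (ρ_m − ρ_c) = 2.645 km × 2870 / 482 = 15.75 km.
Total thickness = T + h + r = 39.86 km + 2.645 km + 15.75 km = 58.3 km.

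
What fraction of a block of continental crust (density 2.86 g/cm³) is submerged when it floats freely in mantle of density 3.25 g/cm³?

Submerged fraction = ρ_obj/ρ_fluid = 2.86/3.25 = 88%.

88%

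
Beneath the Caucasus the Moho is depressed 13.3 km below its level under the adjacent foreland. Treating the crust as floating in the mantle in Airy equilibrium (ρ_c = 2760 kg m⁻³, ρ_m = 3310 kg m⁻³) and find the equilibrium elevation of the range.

Equating mass per unit area of the two columns: ρ_c h = (ρ_m − ρ_c) r.
h = r (ρ_m − ρ_c) / ρ_c = 13.3 km × (3310 − 2760) / 2760 = 2.65 km.

2.65 km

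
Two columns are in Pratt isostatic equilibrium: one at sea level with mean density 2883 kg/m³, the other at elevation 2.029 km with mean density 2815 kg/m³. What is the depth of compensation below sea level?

ρ_ref D = ρ (D + h) → D (ρ_ref − ρ) = ρ h.
D = ρ h/(ρ_ref − ρ) = 2815 × 2.029 km/(2883 − 2815) = 84 km.

84 km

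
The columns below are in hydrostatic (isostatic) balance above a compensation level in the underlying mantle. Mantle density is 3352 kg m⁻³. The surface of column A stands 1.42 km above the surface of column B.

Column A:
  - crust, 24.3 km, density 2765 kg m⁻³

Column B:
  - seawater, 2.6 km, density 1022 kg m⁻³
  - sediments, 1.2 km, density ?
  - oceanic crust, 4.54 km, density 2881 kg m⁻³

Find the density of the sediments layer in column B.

Take the compensation level at the base of the deeper column (depth z_c below the surface of column A) and equate Σ ρ_i t_i down to z_c; mantle fills any gap and the z_c terms cancel.
Column A: 24.3×2765 + (z_c − 24.3)×3352
Column B: 1.42×0 + 2.6×1022 + 1.2×ρ + 4.54×2881 + (z_c − 1.42 − 8.34)×3352
The z_c×3352 term appears on both sides and cancels. Collect the known terms of each column as K = Σ(ρt)_known − 3352 × (depth of known layers): K_A = 67189.5 − 3352×24.3 = −14264.1; K_B = 15736.94 − 3352×(1.42 + 8.34) = −16978.58.
Balance: K_A = K_B + 1.2×ρ, so ρ = (K_A − K_B)/1.2 = 2714.48/1.2 = 2260 kg m⁻³.

2260 kg m⁻³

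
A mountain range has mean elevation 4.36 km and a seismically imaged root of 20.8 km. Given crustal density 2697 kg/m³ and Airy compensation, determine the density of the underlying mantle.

3260 kg/m³

Airy balance: ρ_c h = (ρ_m − ρ_c) r → ρ_m = ρ_c (1 + h/r).
ρ_m = 2697 × (1 + 4.36 km/20.8 km) = 3260 kg/m³.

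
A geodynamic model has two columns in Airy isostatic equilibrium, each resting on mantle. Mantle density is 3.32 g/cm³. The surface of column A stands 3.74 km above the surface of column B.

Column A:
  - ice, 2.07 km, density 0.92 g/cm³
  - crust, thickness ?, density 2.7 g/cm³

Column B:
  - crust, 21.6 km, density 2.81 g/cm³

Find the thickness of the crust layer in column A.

29.8 km

Take the compensation level at the base of the deeper column (depth z_c below the surface of column A) and equate Σ ρ_i t_i down to z_c; mantle fills any gap and the z_c terms cancel.
Column A: 2.07×0.92 + x×2.7 + (z_c − 2.07 − x)×3.32
Column B: 3.74×0 + 21.6×2.81 + (z_c − 3.74 − 21.6)×3.32
The z_c×3.32 term appears on both sides and cancels. Collect the known terms of each column as K = Σ(ρt)_known − 3.32 × (depth of known layers): K_A = 1.9044 − 3.32×2.07 = −4.968; K_B = 60.696 − 3.32×(3.74 + 21.6) = −23.4328.
Balance: K_A − x×(3.32 − 2.7) = K_B, so x = (K_A − K_B)/(3.32 − 2.7) = 18.4648/0.62 = 29.8 km.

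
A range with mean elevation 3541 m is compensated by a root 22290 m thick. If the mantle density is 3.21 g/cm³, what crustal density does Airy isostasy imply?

ρ_c h = (ρ_m − ρ_c) r → ρ_c (h + r) = ρ_m r → ρ_c = ρ_m r / (h + r).
ρ_c = 3.21 × 22290 m / (3541 m + 22290 m) = 2.77 g/cm³.

2.77 g/cm³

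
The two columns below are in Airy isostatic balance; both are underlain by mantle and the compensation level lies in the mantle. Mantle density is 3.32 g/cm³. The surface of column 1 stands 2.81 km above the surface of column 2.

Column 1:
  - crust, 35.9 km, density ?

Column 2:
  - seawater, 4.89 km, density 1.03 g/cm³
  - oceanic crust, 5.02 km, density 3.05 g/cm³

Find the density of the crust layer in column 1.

2.71 g/cm³

Take the compensation level at the base of the deeper column (depth z_c below the surface of column 1) and equate Σ ρ_i t_i down to z_c; mantle fills any gap and the z_c terms cancel.
Column 1: 35.9×ρ + (z_c − 35.9)×3.32
Column 2: 2.81×0 + 4.89×1.03 + 5.02×3.05 + (z_c − 2.81 − 9.91)×3.32
The z_c×3.32 term appears on both sides and cancels. Collect the known terms of each column as K = Σ(ρt)_known − 3.32 × (depth of known layers): K_1 = 0 − 3.32×35.9 = −119.188; K_2 = 20.3477 − 3.32×(2.81 + 9.91) = −21.8827.
Balance: K_1 + 35.9×ρ = K_2, so ρ = (K_2 − K_1)/35.9 = 97.3053/35.9 = 2.71 g/cm³.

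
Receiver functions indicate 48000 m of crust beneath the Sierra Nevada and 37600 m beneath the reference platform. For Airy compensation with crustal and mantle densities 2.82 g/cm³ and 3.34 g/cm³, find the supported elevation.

Excess crust Δ = 48000 m − 37600 m = 10400 m, split between elevation h and root r with h + r = Δ.
Airy balance ρ_c h = (ρ_m − ρ_c) r gives r = h ρ_c/(ρ_m − ρ_c), so h (1 + ρ_c/(ρ_m − ρ_c)) = Δ, i.e. h = Δ (ρ_m − ρ_c)/ρ_m.
h = 10400 m × 0.52/3.34 = 1620 m.

1620 m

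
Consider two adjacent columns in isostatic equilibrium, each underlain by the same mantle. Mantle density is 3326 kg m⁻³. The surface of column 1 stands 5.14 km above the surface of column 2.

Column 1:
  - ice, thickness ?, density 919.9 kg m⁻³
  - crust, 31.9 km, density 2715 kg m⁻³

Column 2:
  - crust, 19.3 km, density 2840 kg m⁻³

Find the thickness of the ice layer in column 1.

2.9 km

Take the compensation level at the base of the deeper column (depth z_c below the surface of column 1) and equate Σ ρ_i t_i down to z_c; mantle fills any gap and the z_c terms cancel.
Column 1: x×919.9 + 31.9×2715 + (z_c − 31.9 − x)×3326
Column 2: 5.14×0 + 19.3×2840 + (z_c − 5.14 − 19.3)×3326
The z_c×3326 term appears on both sides and cancels. Collect the known terms of each column as K = Σ(ρt)_known − 3326 × (depth of known layers): K_1 = 86608.5 − 3326×31.9 = −19490.9; K_2 = 54812 − 3326×(5.14 + 19.3) = −26475.44.
Balance: K_1 − x×(3326 − 919.9) = K_2, so x = (K_1 − K_2)/(3326 − 919.9) = 6984.54/2406.1 = 2.9 km.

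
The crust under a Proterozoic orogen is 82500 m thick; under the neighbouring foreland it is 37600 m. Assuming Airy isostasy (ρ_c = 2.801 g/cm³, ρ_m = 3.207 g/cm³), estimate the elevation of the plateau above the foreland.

5680 m

Excess crust Δ = 82500 m − 37600 m = 44900 m, split between elevation h and root r with h + r = Δ.
Airy balance ρ_c h = (ρ_m − ρ_c) r gives r = h ρ_c/(ρ_m − ρ_c), so h (1 + ρ_c/(ρ_m − ρ_c)) = Δ, i.e. h = Δ (ρ_m − ρ_c)/ρ_m.
h = 44900 m × 0.406/3.207 = 5680 m.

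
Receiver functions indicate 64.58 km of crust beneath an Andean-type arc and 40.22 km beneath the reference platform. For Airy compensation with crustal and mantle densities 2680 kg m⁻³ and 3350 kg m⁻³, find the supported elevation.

Excess crust Δ = 64.58 km − 40.22 km = 24.36 km, split between elevation h and root r with h + r = Δ.
Airy balance ρ_c h = (ρ_m − ρ_c) r gives r = h ρ_c/(ρ_m − ρ_c), so h (1 + ρ_c/(ρ_m − ρ_c)) = Δ, i.e. h = Δ (ρ_m − ρ_c)/ρ_m.
h = 24.36 km × 670/3350 = 4.87 km.

4.87 km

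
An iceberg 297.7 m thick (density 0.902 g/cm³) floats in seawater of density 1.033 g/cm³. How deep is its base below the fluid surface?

Draft d = t ρ_obj/ρ_fluid = 297.7 m × 0.902/1.033 = 260 m.

260 m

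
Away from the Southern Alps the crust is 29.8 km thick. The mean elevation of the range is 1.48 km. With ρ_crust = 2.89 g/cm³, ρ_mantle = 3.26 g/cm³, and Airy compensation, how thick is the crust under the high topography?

Root depth r = h ρ_c / (ρ_m − ρ_c) = 1.48 km × 2.89 / 0.37 = 11.56 km.
Total thickness = T + h + r = 29.8 km + 1.48 km + 11.56 km = 42.8 km.

42.8 km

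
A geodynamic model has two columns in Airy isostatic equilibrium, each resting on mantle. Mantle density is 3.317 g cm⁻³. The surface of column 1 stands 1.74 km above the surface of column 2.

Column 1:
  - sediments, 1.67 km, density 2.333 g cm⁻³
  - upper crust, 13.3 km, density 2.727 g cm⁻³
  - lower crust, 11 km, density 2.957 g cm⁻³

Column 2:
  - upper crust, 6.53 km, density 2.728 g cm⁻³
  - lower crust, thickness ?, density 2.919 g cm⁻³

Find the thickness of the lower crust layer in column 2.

Take the compensation level at the base of the deeper column (depth z_c below the surface of column 1) and equate Σ ρ_i t_i down to z_c; mantle fills any gap and the z_c terms cancel.
Column 1: 1.67×2.333 + 13.3×2.727 + 11×2.957 + (z_c − 25.97)×3.317
Column 2: 1.74×0 + 6.53×2.728 + x×2.919 + (z_c − 1.74 − 6.53 − x)×3.317
The z_c×3.317 term appears on both sides and cancels. Collect the known terms of each column as K = Σ(ρt)_known − 3.317 × (depth of known layers): K_1 = 72.69221 − 3.317×25.97 = −13.45028; K_2 = 17.81384 − 3.317×(1.74 + 6.53) = −9.61775.
Balance: K_1 = K_2 − x×(3.317 − 2.919), so x = (K_2 − K_1)/(3.317 − 2.919) = 3.83253/0.398 = 9.63 km.

9.63 km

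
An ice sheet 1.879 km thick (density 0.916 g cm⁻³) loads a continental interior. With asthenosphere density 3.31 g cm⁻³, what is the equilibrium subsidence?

0.52 km

For local isostatic compensation: the ice load ρ_ice t is balanced by mantle displaced below, ρ_m s.
s = t ρ_ice / ρ_m = 1.879 km × 0.916/3.31 = 0.52 km.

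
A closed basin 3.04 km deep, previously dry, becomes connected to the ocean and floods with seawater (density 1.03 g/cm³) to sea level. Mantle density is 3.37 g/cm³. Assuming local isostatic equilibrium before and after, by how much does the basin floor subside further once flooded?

1.34 km

After flooding the water column is d + s deep. Its weight must equal the weight of mantle displaced by the extra subsidence s: (d + s) ρ_w = s ρ_m.
s = d ρ_w / (ρ_m − ρ_w) = 3.04 km × 1.03/(3.37 − 1.03) = 1.34 km.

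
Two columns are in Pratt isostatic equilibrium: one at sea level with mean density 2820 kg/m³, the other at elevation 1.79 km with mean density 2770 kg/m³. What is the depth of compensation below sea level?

ρ_ref D = ρ (D + h) → D (ρ_ref − ρ) = ρ h.
D = ρ h/(ρ_ref − ρ) = 2770 × 1.79 km/(2820 − 2770) = 99.2 km.

99.2 km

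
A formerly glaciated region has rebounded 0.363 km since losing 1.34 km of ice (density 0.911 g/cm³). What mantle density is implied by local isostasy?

ρ_m = ρ_ice t / u = 0.911 × 1.34 km/0.363 km = 3.36 g/cm³.

3.36 g/cm³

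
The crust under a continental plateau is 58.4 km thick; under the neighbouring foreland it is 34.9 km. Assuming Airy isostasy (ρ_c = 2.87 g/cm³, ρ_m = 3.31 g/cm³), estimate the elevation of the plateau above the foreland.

3.12 km

Excess crust Δ = 58.4 km − 34.9 km = 23.5 km, split between elevation h and root r with h + r = Δ.
Airy balance ρ_c h = (ρ_m − ρ_c) r gives r = h ρ_c/(ρ_m − ρ_c), so h (1 + ρ_c/(ρ_m − ρ_c)) = Δ, i.e. h = Δ (ρ_m − ρ_c)/ρ_m.
h = 23.5 km × 0.44/3.31 = 3.12 km.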